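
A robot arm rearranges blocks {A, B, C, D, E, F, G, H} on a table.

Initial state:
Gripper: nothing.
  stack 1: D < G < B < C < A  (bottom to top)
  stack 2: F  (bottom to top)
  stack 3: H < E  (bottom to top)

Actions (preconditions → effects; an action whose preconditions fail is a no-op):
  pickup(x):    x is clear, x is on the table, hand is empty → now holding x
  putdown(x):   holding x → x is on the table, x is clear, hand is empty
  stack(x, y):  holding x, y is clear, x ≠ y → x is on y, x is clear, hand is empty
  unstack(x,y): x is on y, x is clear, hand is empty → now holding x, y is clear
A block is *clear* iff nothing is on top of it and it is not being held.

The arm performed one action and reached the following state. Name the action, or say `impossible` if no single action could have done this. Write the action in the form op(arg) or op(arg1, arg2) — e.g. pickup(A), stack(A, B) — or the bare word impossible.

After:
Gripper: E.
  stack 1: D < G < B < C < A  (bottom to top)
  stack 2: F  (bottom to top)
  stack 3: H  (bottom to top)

unstack(E, H)

target: towers=[D/G/B/C/A; F; H] holding=E
     unstack(A, C) → towers=[D/G/B/C; F; H/E] holding=A
     unstack(E, H) → towers=[D/G/B/C/A; F; H] holding=E  ← match
         pickup(F) → towers=[D/G/B/C/A; H/E] holding=F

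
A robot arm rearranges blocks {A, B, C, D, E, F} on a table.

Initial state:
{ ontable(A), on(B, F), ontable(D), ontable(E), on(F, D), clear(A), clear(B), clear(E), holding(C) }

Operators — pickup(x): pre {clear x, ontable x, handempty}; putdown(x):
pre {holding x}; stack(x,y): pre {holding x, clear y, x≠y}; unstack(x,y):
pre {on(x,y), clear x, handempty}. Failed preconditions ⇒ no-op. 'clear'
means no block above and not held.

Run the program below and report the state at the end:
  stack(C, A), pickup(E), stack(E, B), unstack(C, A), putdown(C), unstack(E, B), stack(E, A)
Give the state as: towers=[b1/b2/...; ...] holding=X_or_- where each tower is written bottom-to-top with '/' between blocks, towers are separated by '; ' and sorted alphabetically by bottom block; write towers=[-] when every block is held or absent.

step 1 (stack(C, A)): towers=[A/C; D/F/B; E] holding=-
step 2 (pickup(E)): towers=[A/C; D/F/B] holding=E
step 3 (stack(E, B)): towers=[A/C; D/F/B/E] holding=-
step 4 (unstack(C, A)): towers=[A; D/F/B/E] holding=C
step 5 (putdown(C)): towers=[A; C; D/F/B/E] holding=-
step 6 (unstack(E, B)): towers=[A; C; D/F/B] holding=E
step 7 (stack(E, A)): towers=[A/E; C; D/F/B] holding=-

towers=[A/E; C; D/F/B] holding=-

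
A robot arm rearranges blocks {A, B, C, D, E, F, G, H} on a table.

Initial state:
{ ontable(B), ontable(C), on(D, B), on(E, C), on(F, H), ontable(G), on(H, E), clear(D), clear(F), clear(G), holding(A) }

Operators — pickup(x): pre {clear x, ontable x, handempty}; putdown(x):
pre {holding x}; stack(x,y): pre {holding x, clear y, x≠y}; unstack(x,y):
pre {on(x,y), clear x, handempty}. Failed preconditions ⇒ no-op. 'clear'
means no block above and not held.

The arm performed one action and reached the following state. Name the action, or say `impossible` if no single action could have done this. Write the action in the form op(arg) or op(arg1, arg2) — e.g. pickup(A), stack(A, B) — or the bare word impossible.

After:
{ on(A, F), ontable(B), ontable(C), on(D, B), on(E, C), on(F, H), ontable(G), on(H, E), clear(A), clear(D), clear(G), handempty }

target: towers=[B/D; C/E/H/F/A; G] holding=-
        putdown(A) → towers=[A; B/D; C/E/H/F; G] holding=-
       stack(A, G) → towers=[B/D; C/E/H/F; G/A] holding=-
       stack(A, F) → towers=[B/D; C/E/H/F/A; G] holding=-  ← match
       stack(A, D) → towers=[B/D/A; C/E/H/F; G] holding=-

stack(A, F)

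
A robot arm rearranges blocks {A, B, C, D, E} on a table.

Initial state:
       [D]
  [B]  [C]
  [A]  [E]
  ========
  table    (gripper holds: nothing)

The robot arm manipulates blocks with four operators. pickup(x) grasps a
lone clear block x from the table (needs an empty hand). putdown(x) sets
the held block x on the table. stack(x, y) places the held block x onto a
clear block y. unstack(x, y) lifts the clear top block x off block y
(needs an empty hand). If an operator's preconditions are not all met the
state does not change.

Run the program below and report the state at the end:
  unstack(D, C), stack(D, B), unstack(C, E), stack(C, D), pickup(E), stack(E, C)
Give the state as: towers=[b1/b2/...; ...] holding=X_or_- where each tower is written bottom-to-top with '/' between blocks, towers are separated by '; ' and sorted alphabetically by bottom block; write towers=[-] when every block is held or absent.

towers=[A/B/D/C/E] holding=-

step 1 (unstack(D, C)): towers=[A/B; E/C] holding=D
step 2 (stack(D, B)): towers=[A/B/D; E/C] holding=-
step 3 (unstack(C, E)): towers=[A/B/D; E] holding=C
step 4 (stack(C, D)): towers=[A/B/D/C; E] holding=-
step 5 (pickup(E)): towers=[A/B/D/C] holding=E
step 6 (stack(E, C)): towers=[A/B/D/C/E] holding=-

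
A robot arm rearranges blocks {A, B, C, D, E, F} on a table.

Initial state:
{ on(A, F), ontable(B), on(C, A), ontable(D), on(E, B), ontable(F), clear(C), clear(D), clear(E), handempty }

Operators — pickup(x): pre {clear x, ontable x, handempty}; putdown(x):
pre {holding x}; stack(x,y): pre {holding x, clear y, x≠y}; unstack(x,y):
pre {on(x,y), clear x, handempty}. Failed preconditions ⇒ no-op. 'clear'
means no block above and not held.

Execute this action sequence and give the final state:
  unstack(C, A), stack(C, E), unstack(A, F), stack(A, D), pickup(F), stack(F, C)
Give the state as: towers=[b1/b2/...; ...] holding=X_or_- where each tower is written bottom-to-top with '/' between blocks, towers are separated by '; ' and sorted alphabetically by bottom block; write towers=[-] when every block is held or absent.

step 1 (unstack(C, A)): towers=[B/E; D; F/A] holding=C
step 2 (stack(C, E)): towers=[B/E/C; D; F/A] holding=-
step 3 (unstack(A, F)): towers=[B/E/C; D; F] holding=A
step 4 (stack(A, D)): towers=[B/E/C; D/A; F] holding=-
step 5 (pickup(F)): towers=[B/E/C; D/A] holding=F
step 6 (stack(F, C)): towers=[B/E/C/F; D/A] holding=-

towers=[B/E/C/F; D/A] holding=-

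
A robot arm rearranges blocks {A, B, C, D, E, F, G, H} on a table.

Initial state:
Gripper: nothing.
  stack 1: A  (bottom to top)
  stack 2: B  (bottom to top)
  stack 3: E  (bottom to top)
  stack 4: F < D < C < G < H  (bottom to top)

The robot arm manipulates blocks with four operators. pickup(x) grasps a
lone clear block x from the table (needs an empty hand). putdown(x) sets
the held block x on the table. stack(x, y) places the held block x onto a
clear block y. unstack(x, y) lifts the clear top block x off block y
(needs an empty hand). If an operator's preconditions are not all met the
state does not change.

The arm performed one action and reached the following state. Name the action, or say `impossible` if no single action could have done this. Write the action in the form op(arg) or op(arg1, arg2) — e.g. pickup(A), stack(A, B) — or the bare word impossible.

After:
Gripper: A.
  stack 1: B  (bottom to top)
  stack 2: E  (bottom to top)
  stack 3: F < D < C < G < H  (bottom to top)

pickup(A)

target: towers=[B; E; F/D/C/G/H] holding=A
         pickup(A) → towers=[B; E; F/D/C/G/H] holding=A  ← match
         pickup(E) → towers=[A; B; F/D/C/G/H] holding=E
     unstack(H, G) → towers=[A; B; E; F/D/C/G] holding=H
         pickup(B) → towers=[A; E; F/D/C/G/H] holding=B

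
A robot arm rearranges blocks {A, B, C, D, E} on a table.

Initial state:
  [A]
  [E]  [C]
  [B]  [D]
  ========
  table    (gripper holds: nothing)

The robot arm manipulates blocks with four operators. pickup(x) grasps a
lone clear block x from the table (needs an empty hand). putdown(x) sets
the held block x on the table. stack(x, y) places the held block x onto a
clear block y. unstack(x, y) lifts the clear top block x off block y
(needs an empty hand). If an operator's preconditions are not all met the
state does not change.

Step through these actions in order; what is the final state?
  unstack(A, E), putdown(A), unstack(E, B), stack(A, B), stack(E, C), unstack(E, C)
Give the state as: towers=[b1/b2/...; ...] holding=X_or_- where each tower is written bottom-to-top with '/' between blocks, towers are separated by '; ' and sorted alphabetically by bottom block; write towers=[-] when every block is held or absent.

step 1 (unstack(A, E)): towers=[B/E; D/C] holding=A
step 2 (putdown(A)): towers=[A; B/E; D/C] holding=-
step 3 (unstack(E, B)): towers=[A; B; D/C] holding=E
step 4 (stack(A, B)) [no-op]: towers=[A; B; D/C] holding=E
step 5 (stack(E, C)): towers=[A; B; D/C/E] holding=-
step 6 (unstack(E, C)): towers=[A; B; D/C] holding=E

towers=[A; B; D/C] holding=E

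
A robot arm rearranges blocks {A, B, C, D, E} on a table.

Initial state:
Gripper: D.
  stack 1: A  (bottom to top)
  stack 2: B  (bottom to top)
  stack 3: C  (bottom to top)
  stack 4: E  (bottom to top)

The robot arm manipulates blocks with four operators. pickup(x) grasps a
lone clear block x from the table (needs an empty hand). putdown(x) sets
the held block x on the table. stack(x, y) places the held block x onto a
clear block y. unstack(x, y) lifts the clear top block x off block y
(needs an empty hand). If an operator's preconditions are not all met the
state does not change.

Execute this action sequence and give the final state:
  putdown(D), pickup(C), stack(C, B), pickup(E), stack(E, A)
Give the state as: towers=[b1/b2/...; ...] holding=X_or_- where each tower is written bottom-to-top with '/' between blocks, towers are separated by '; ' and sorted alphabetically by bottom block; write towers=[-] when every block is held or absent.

towers=[A/E; B/C; D] holding=-

step 1 (putdown(D)): towers=[A; B; C; D; E] holding=-
step 2 (pickup(C)): towers=[A; B; D; E] holding=C
step 3 (stack(C, B)): towers=[A; B/C; D; E] holding=-
step 4 (pickup(E)): towers=[A; B/C; D] holding=E
step 5 (stack(E, A)): towers=[A/E; B/C; D] holding=-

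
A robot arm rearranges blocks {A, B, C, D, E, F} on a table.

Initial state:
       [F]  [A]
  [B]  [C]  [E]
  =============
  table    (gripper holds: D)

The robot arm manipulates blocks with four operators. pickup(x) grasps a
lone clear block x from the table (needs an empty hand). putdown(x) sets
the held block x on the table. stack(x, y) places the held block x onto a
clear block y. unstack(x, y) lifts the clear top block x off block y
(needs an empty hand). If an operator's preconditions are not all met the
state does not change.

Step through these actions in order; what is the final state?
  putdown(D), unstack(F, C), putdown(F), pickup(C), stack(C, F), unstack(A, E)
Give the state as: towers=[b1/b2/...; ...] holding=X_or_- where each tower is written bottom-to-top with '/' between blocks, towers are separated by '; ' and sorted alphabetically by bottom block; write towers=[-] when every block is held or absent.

step 1 (putdown(D)): towers=[B; C/F; D; E/A] holding=-
step 2 (unstack(F, C)): towers=[B; C; D; E/A] holding=F
step 3 (putdown(F)): towers=[B; C; D; E/A; F] holding=-
step 4 (pickup(C)): towers=[B; D; E/A; F] holding=C
step 5 (stack(C, F)): towers=[B; D; E/A; F/C] holding=-
step 6 (unstack(A, E)): towers=[B; D; E; F/C] holding=A

towers=[B; D; E; F/C] holding=A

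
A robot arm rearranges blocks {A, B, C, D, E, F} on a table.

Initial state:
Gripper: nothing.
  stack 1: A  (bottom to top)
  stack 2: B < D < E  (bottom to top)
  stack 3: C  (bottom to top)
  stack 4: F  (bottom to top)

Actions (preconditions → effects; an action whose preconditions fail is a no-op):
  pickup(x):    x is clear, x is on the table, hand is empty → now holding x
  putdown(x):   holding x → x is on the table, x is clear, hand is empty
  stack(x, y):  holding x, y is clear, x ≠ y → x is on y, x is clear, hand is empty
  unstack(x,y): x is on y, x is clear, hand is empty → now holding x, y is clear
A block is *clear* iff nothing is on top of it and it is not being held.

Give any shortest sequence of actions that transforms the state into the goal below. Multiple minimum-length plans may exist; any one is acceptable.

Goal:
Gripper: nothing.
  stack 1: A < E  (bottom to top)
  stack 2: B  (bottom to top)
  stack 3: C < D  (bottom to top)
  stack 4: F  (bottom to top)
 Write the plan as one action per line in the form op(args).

unstack(E, D)
stack(E, A)
unstack(D, B)
stack(D, C)

step 1 (unstack(E, D)): towers=[A; B/D; C; F] holding=E
step 2 (stack(E, A)): towers=[A/E; B/D; C; F] holding=-
step 3 (unstack(D, B)): towers=[A/E; B; C; F] holding=D
step 4 (stack(D, C)): towers=[A/E; B; C/D; F] holding=-
goal check: towers=[A/E; B; C/D; F] holding=- — reached (length 4, optimal by BFS)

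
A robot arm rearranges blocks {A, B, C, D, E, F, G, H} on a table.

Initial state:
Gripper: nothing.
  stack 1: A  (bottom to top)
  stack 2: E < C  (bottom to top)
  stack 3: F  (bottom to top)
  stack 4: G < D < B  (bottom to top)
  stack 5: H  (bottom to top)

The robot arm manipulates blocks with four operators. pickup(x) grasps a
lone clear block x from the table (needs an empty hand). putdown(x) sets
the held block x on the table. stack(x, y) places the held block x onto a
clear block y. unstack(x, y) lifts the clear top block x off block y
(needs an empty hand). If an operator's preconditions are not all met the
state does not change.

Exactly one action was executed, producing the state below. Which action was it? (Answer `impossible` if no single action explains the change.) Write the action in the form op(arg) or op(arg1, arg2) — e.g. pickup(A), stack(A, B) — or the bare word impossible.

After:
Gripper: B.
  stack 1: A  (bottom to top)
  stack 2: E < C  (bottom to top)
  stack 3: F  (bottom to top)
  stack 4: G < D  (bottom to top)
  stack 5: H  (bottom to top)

unstack(B, D)

target: towers=[A; E/C; F; G/D; H] holding=B
         pickup(A) → towers=[E/C; F; G/D/B; H] holding=A
         pickup(H) → towers=[A; E/C; F; G/D/B] holding=H
     unstack(B, D) → towers=[A; E/C; F; G/D; H] holding=B  ← match
         pickup(F) → towers=[A; E/C; G/D/B; H] holding=F
     unstack(C, E) → towers=[A; E; F; G/D/B; H] holding=C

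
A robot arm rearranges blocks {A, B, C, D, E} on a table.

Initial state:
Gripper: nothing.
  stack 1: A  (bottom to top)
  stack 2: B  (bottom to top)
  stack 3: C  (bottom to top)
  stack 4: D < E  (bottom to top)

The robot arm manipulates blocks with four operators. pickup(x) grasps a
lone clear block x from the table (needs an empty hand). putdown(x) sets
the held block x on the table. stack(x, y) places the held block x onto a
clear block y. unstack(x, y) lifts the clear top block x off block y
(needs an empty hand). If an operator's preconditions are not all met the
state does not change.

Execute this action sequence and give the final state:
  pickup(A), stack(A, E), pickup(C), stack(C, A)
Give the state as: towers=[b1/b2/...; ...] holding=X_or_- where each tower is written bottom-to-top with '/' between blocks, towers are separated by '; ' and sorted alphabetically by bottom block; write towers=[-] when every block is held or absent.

step 1 (pickup(A)): towers=[B; C; D/E] holding=A
step 2 (stack(A, E)): towers=[B; C; D/E/A] holding=-
step 3 (pickup(C)): towers=[B; D/E/A] holding=C
step 4 (stack(C, A)): towers=[B; D/E/A/C] holding=-

towers=[B; D/E/A/C] holding=-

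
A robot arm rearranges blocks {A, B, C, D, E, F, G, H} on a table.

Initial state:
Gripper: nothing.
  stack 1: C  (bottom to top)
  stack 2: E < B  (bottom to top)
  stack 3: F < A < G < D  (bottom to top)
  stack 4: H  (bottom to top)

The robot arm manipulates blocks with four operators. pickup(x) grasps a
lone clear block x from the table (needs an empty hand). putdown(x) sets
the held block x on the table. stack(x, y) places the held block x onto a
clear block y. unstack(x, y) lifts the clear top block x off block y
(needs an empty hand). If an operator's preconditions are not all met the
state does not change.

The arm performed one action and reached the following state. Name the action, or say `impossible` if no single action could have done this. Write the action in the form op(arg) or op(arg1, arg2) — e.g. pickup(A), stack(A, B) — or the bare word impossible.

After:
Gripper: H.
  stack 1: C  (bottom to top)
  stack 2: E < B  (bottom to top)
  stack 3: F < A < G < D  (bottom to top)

pickup(H)

target: towers=[C; E/B; F/A/G/D] holding=H
         pickup(H) → towers=[C; E/B; F/A/G/D] holding=H  ← match
     unstack(B, E) → towers=[C; E; F/A/G/D; H] holding=B
     unstack(D, G) → towers=[C; E/B; F/A/G; H] holding=D
         pickup(C) → towers=[E/B; F/A/G/D; H] holding=C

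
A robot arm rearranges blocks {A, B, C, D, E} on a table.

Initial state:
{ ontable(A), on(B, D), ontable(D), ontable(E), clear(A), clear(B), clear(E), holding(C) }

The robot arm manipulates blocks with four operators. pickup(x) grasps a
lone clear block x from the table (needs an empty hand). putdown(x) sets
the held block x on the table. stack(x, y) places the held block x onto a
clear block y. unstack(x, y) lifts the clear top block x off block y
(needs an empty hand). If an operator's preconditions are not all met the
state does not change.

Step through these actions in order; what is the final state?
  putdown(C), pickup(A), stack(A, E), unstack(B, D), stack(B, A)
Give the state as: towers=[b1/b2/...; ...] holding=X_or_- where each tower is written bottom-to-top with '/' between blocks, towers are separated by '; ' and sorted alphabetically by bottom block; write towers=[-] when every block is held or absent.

towers=[C; D; E/A/B] holding=-

step 1 (putdown(C)): towers=[A; C; D/B; E] holding=-
step 2 (pickup(A)): towers=[C; D/B; E] holding=A
step 3 (stack(A, E)): towers=[C; D/B; E/A] holding=-
step 4 (unstack(B, D)): towers=[C; D; E/A] holding=B
step 5 (stack(B, A)): towers=[C; D; E/A/B] holding=-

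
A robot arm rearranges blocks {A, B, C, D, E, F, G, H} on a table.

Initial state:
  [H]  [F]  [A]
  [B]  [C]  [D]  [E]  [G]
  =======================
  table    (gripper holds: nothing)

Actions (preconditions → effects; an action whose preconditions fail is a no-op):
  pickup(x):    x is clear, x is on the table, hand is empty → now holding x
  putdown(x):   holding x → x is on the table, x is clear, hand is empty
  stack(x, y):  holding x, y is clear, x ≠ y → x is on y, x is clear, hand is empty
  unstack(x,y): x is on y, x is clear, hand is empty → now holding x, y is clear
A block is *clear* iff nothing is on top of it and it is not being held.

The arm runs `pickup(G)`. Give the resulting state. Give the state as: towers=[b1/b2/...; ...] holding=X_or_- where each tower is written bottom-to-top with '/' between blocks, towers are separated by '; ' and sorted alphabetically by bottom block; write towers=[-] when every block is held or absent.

before: towers=[B/H; C/F; D/A; E; G] holding=-
pre[pickup(G)]: clear(G) yes, ontable(G) yes, handempty yes
all met → apply pickup(G)
after:  towers=[B/H; C/F; D/A; E] holding=G

towers=[B/H; C/F; D/A; E] holding=G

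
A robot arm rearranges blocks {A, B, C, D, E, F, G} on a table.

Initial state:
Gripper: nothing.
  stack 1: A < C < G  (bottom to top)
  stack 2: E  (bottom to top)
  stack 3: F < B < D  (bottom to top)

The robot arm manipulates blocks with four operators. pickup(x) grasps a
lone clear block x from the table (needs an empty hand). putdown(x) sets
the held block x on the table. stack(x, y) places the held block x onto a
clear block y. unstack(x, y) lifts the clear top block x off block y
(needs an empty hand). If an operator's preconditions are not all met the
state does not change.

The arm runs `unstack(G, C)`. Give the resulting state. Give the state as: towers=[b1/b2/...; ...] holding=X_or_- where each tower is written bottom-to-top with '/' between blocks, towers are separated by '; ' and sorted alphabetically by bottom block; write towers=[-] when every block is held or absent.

towers=[A/C; E; F/B/D] holding=G

before: towers=[A/C/G; E; F/B/D] holding=-
pre[unstack(G, C)]: on(G,C) yes, clear(G) yes, handempty yes
all met → apply unstack(G, C)
after:  towers=[A/C; E; F/B/D] holding=G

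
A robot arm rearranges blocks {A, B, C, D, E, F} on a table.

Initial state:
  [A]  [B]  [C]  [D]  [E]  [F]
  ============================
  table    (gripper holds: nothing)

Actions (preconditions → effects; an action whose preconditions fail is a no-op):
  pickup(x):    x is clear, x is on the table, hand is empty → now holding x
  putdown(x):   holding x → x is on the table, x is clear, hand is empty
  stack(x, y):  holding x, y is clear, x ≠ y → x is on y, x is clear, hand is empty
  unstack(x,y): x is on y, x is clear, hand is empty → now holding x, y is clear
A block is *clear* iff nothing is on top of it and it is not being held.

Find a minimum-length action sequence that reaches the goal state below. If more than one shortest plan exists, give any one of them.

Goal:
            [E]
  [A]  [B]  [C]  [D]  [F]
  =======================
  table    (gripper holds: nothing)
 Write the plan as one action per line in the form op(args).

step 1 (pickup(E)): towers=[A; B; C; D; F] holding=E
step 2 (stack(E, C)): towers=[A; B; C/E; D; F] holding=-
goal check: towers=[A; B; C/E; D; F] holding=- — reached (length 2, optimal by BFS)

pickup(E)
stack(E, C)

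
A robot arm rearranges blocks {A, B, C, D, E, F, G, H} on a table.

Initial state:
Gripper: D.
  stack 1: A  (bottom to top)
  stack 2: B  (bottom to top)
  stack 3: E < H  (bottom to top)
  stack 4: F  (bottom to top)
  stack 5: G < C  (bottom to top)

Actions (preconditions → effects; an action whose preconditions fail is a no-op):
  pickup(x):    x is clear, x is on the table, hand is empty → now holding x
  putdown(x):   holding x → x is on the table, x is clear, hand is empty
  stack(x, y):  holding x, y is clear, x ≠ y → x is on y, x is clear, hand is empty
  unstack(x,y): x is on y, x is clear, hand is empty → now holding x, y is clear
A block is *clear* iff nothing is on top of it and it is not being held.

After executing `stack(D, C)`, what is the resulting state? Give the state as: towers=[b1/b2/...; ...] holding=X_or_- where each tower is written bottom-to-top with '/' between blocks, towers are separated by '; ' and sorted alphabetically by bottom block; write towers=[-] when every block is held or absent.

before: towers=[A; B; E/H; F; G/C] holding=D
pre[stack(D, C)]: holding(D) ✓, clear(C) ✓, D≠C ✓
all met → apply stack(D, C)
after:  towers=[A; B; E/H; F; G/C/D] holding=-

towers=[A; B; E/H; F; G/C/D] holding=-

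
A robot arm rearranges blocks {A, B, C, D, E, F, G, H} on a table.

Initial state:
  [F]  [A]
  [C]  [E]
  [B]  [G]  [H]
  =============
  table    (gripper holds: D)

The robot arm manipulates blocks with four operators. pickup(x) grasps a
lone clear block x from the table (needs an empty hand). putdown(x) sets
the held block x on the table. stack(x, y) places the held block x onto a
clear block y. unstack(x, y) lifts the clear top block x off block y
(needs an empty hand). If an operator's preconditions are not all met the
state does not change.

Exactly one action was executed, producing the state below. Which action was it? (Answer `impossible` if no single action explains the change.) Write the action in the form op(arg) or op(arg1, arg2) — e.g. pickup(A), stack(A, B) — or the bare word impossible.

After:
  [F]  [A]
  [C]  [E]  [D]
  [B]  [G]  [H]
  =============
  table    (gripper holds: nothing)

target: towers=[B/C/F; G/E/A; H/D] holding=-
        putdown(D) → towers=[B/C/F; D; G/E/A; H] holding=-
       stack(D, A) → towers=[B/C/F; G/E/A/D; H] holding=-
       stack(D, H) → towers=[B/C/F; G/E/A; H/D] holding=-  ← match
       stack(D, F) → towers=[B/C/F/D; G/E/A; H] holding=-

stack(D, H)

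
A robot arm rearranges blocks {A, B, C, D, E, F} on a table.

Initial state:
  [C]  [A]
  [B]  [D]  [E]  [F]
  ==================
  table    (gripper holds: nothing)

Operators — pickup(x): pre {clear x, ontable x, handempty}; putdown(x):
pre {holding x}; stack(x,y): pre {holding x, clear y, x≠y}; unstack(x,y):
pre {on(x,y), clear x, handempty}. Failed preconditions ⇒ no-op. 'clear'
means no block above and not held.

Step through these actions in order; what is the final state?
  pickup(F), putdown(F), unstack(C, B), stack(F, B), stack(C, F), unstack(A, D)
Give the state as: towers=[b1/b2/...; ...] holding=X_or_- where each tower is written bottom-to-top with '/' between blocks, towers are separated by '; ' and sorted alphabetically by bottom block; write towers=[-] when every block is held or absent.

towers=[B; D; E; F/C] holding=A

step 1 (pickup(F)): towers=[B/C; D/A; E] holding=F
step 2 (putdown(F)): towers=[B/C; D/A; E; F] holding=-
step 3 (unstack(C, B)): towers=[B; D/A; E; F] holding=C
step 4 (stack(F, B)) [no-op]: towers=[B; D/A; E; F] holding=C
step 5 (stack(C, F)): towers=[B; D/A; E; F/C] holding=-
step 6 (unstack(A, D)): towers=[B; D; E; F/C] holding=A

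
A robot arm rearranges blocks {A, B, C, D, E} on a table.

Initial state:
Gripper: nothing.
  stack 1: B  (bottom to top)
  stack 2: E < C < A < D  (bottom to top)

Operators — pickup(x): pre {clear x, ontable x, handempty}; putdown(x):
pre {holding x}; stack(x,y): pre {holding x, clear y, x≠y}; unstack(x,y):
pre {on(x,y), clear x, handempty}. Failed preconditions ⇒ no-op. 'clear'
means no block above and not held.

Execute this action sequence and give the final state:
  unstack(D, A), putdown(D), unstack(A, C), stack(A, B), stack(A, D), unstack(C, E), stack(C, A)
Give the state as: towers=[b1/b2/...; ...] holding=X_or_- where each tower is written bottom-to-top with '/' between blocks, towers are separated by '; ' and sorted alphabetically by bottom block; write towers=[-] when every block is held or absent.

step 1 (unstack(D, A)): towers=[B; E/C/A] holding=D
step 2 (putdown(D)): towers=[B; D; E/C/A] holding=-
step 3 (unstack(A, C)): towers=[B; D; E/C] holding=A
step 4 (stack(A, B)): towers=[B/A; D; E/C] holding=-
step 5 (stack(A, D)) [no-op]: towers=[B/A; D; E/C] holding=-
step 6 (unstack(C, E)): towers=[B/A; D; E] holding=C
step 7 (stack(C, A)): towers=[B/A/C; D; E] holding=-

towers=[B/A/C; D; E] holding=-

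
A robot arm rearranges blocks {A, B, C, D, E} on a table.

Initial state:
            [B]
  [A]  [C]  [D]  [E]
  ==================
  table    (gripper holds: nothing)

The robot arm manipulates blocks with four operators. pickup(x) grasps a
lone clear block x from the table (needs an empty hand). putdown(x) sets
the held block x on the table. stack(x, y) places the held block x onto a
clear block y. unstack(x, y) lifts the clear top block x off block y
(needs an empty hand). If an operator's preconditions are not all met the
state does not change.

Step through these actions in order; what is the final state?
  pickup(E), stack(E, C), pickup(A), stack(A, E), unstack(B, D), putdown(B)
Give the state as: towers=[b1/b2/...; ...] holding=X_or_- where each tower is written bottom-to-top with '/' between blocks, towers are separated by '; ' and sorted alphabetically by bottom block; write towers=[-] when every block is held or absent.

step 1 (pickup(E)): towers=[A; C; D/B] holding=E
step 2 (stack(E, C)): towers=[A; C/E; D/B] holding=-
step 3 (pickup(A)): towers=[C/E; D/B] holding=A
step 4 (stack(A, E)): towers=[C/E/A; D/B] holding=-
step 5 (unstack(B, D)): towers=[C/E/A; D] holding=B
step 6 (putdown(B)): towers=[B; C/E/A; D] holding=-

towers=[B; C/E/A; D] holding=-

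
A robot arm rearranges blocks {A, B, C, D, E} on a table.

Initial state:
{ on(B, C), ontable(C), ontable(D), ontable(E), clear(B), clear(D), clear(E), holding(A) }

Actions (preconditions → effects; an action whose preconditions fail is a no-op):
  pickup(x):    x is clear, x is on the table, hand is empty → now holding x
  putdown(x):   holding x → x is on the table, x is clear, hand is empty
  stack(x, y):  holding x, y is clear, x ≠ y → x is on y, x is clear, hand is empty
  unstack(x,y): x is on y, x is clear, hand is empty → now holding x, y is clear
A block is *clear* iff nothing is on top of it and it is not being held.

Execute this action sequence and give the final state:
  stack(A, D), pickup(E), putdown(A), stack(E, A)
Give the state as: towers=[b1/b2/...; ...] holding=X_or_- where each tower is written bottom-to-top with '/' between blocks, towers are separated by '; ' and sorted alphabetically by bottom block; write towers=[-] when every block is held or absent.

step 1 (stack(A, D)): towers=[C/B; D/A; E] holding=-
step 2 (pickup(E)): towers=[C/B; D/A] holding=E
step 3 (putdown(A)) [no-op]: towers=[C/B; D/A] holding=E
step 4 (stack(E, A)): towers=[C/B; D/A/E] holding=-

towers=[C/B; D/A/E] holding=-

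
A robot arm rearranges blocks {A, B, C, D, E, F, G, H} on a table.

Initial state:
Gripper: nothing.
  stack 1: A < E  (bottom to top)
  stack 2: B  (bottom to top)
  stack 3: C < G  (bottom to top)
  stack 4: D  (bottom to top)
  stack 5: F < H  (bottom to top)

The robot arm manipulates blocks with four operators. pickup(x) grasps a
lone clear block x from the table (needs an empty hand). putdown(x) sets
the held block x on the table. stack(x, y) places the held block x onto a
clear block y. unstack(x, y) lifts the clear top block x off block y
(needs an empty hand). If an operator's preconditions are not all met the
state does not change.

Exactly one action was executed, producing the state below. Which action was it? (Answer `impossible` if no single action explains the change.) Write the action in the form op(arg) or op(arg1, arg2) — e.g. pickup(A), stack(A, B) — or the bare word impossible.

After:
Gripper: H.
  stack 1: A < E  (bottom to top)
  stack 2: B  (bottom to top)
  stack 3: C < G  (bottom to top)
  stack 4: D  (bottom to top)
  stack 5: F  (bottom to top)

unstack(H, F)

target: towers=[A/E; B; C/G; D; F] holding=H
     unstack(G, C) → towers=[A/E; B; C; D; F/H] holding=G
     unstack(E, A) → towers=[A; B; C/G; D; F/H] holding=E
     unstack(H, F) → towers=[A/E; B; C/G; D; F] holding=H  ← match
         pickup(B) → towers=[A/E; C/G; D; F/H] holding=B
         pickup(D) → towers=[A/E; B; C/G; F/H] holding=D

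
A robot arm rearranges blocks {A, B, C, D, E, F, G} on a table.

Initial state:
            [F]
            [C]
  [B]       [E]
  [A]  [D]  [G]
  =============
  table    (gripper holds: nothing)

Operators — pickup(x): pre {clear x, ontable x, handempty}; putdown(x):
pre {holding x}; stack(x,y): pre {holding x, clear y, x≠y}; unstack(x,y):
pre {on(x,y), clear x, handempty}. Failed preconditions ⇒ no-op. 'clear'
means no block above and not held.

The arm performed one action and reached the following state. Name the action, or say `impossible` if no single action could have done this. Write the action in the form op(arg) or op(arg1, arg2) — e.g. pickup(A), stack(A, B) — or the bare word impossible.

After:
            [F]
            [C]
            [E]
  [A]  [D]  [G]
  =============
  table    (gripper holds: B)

unstack(B, A)

target: towers=[A; D; G/E/C/F] holding=B
     unstack(B, A) → towers=[A; D; G/E/C/F] holding=B  ← match
     unstack(F, C) → towers=[A/B; D; G/E/C] holding=F
         pickup(D) → towers=[A/B; G/E/C/F] holding=D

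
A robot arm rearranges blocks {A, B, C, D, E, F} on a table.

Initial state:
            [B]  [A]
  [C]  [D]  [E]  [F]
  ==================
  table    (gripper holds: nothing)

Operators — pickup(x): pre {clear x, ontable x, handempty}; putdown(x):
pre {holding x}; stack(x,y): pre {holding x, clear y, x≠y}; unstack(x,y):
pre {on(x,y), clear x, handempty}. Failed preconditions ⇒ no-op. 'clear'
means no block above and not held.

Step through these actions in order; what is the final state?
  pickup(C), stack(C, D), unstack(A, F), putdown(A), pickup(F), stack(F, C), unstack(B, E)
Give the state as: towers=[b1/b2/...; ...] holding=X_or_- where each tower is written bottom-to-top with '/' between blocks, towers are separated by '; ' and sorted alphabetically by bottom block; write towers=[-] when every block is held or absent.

step 1 (pickup(C)): towers=[D; E/B; F/A] holding=C
step 2 (stack(C, D)): towers=[D/C; E/B; F/A] holding=-
step 3 (unstack(A, F)): towers=[D/C; E/B; F] holding=A
step 4 (putdown(A)): towers=[A; D/C; E/B; F] holding=-
step 5 (pickup(F)): towers=[A; D/C; E/B] holding=F
step 6 (stack(F, C)): towers=[A; D/C/F; E/B] holding=-
step 7 (unstack(B, E)): towers=[A; D/C/F; E] holding=B

towers=[A; D/C/F; E] holding=B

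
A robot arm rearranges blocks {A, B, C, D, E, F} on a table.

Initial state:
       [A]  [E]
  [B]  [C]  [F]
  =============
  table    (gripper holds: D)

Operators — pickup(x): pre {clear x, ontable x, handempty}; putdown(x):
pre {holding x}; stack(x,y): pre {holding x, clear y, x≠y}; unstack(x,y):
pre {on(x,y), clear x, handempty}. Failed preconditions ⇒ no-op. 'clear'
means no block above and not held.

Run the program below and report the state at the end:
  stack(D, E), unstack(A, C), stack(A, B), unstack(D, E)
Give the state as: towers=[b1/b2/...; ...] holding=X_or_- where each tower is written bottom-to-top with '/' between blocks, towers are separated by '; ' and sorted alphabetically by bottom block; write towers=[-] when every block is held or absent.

towers=[B/A; C; F/E] holding=D

step 1 (stack(D, E)): towers=[B; C/A; F/E/D] holding=-
step 2 (unstack(A, C)): towers=[B; C; F/E/D] holding=A
step 3 (stack(A, B)): towers=[B/A; C; F/E/D] holding=-
step 4 (unstack(D, E)): towers=[B/A; C; F/E] holding=D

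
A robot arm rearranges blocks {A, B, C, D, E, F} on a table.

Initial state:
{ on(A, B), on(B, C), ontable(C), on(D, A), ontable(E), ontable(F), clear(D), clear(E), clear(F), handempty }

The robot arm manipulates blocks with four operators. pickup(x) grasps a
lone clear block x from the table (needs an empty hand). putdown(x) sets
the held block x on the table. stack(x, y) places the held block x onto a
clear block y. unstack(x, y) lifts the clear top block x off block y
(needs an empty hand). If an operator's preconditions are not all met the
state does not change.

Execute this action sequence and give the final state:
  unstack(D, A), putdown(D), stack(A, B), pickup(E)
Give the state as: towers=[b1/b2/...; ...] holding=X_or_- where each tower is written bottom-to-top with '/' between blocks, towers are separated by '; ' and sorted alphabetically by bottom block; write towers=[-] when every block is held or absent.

towers=[C/B/A; D; F] holding=E

step 1 (unstack(D, A)): towers=[C/B/A; E; F] holding=D
step 2 (putdown(D)): towers=[C/B/A; D; E; F] holding=-
step 3 (stack(A, B)) [no-op]: towers=[C/B/A; D; E; F] holding=-
step 4 (pickup(E)): towers=[C/B/A; D; F] holding=E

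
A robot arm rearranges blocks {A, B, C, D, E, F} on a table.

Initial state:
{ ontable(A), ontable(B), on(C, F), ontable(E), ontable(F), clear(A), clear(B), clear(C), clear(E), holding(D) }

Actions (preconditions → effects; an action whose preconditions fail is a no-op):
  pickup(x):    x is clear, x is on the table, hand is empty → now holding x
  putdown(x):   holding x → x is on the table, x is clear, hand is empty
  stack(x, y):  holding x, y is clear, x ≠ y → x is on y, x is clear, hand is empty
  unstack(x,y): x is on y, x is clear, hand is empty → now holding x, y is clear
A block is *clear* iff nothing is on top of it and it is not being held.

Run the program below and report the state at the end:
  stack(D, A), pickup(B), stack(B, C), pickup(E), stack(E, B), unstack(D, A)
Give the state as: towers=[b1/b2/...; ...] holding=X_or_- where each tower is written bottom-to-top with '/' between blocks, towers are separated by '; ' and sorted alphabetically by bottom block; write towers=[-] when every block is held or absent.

towers=[A; F/C/B/E] holding=D

step 1 (stack(D, A)): towers=[A/D; B; E; F/C] holding=-
step 2 (pickup(B)): towers=[A/D; E; F/C] holding=B
step 3 (stack(B, C)): towers=[A/D; E; F/C/B] holding=-
step 4 (pickup(E)): towers=[A/D; F/C/B] holding=E
step 5 (stack(E, B)): towers=[A/D; F/C/B/E] holding=-
step 6 (unstack(D, A)): towers=[A; F/C/B/E] holding=D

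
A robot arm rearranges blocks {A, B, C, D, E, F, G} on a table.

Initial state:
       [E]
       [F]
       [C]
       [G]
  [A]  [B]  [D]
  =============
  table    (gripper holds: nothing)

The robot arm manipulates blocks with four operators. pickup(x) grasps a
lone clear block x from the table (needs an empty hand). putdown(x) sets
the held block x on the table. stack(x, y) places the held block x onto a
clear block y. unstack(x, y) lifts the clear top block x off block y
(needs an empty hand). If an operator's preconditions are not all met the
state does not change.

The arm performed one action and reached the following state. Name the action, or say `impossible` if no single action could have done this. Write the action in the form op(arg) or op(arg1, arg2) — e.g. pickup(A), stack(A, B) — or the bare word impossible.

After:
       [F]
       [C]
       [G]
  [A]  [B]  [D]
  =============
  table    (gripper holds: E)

target: towers=[A; B/G/C/F; D] holding=E
         pickup(D) → towers=[A; B/G/C/F/E] holding=D
         pickup(A) → towers=[B/G/C/F/E; D] holding=A
     unstack(E, F) → towers=[A; B/G/C/F; D] holding=E  ← match

unstack(E, F)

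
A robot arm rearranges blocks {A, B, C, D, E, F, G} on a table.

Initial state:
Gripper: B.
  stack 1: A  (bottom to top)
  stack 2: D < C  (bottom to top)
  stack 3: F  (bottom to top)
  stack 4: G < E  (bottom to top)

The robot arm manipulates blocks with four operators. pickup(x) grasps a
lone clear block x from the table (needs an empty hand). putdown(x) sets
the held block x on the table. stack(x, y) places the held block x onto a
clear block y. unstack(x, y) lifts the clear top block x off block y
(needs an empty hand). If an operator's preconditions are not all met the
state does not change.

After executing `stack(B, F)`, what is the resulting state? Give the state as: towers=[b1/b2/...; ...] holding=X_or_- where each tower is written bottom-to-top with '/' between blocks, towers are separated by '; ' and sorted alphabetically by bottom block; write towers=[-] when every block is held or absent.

towers=[A; D/C; F/B; G/E] holding=-

before: towers=[A; D/C; F; G/E] holding=B
pre[stack(B, F)]: holding(B) ok, clear(F) ok, B≠F ok
all met → apply stack(B, F)
after:  towers=[A; D/C; F/B; G/E] holding=-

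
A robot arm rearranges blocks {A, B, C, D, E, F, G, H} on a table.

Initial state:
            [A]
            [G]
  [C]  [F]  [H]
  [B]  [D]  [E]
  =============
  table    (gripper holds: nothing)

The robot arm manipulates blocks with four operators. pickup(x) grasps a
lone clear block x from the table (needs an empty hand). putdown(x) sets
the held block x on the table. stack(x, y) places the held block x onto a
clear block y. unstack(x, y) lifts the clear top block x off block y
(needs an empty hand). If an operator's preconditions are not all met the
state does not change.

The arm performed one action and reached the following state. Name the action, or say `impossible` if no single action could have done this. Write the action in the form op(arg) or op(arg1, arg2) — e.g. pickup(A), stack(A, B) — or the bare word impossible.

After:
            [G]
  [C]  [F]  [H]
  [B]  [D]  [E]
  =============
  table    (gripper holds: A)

unstack(A, G)

target: towers=[B/C; D/F; E/H/G] holding=A
     unstack(A, G) → towers=[B/C; D/F; E/H/G] holding=A  ← match
     unstack(F, D) → towers=[B/C; D; E/H/G/A] holding=F
     unstack(C, B) → towers=[B; D/F; E/H/G/A] holding=C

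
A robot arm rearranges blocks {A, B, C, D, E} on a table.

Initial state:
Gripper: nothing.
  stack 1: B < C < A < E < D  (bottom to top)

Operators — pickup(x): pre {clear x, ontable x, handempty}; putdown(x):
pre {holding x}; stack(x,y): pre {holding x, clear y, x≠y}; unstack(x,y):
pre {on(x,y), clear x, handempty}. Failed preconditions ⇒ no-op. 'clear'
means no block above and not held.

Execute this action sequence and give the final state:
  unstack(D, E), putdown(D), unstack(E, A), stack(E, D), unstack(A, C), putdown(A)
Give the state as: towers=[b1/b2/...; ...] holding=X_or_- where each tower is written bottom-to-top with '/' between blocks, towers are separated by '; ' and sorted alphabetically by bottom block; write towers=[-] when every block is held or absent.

towers=[A; B/C; D/E] holding=-

step 1 (unstack(D, E)): towers=[B/C/A/E] holding=D
step 2 (putdown(D)): towers=[B/C/A/E; D] holding=-
step 3 (unstack(E, A)): towers=[B/C/A; D] holding=E
step 4 (stack(E, D)): towers=[B/C/A; D/E] holding=-
step 5 (unstack(A, C)): towers=[B/C; D/E] holding=A
step 6 (putdown(A)): towers=[A; B/C; D/E] holding=-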